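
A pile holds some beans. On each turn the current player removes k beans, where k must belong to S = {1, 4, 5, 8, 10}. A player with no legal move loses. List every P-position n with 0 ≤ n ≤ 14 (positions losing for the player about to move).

n :  0  1  2  3  4  5  6  7  8  9 10 11 12 13 14
G :  0  1  0  1  2  3  2  3  4  0  1  0  1  2  3
P-positions are exactly the n with G(n) = 0.

0, 2, 9, 11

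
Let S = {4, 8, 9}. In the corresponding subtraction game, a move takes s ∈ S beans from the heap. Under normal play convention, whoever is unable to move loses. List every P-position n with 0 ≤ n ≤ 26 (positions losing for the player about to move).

0, 1, 2, 3, 13, 14, 15, 16, 26

G(0) = 0
G(1) = mex{} = 0
G(2) = mex{} = 0
G(3) = mex{} = 0
G(4) = mex{0} = 1
G(5) = mex{0} = 1
G(6) = mex{0} = 1
G(7) = mex{0} = 1
G(8) = mex{1,0} = 2
G(9) = mex{1,0,0} = 2
G(10) = mex{1,0,0} = 2
G(11) = mex{1,0,0} = 2
G(12) = mex{2,1,0} = 3
G(13) = mex{2,1,1} = 0
G(14) = mex{2,1,1} = 0
G(15) = mex{2,1,1} = 0
G(16) = mex{3,2,1} = 0
G(17) = mex{0,2,2} = 1
G(18) = mex{0,2,2} = 1
G(19) = mex{0,2,2} = 1
G(20) = mex{0,3,2} = 1
G(21) = mex{1,0,3} = 2
G(22) = mex{1,0,0} = 2
G(23) = mex{1,0,0} = 2
G(24) = mex{1,0,0} = 2
G(25) = mex{2,1,0} = 3
G(26) = mex{2,1,1} = 0
P-positions are exactly the n with G(n) = 0.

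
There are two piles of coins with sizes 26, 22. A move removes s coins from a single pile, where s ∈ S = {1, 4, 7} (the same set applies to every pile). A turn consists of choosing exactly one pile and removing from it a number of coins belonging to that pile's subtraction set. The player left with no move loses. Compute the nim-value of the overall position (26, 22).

All piles use S = {1, 4, 7}:
n :  0  1  2  3  4  5  6  7  8  9 10 11 12 13 14 15 16 17 18 19 20 21 22 23 24 25 26
G :  0  1  0  1  2  0  1  2  0  1  0  1  2  0  1  2  0  1  0  1  2  0  1  2  0  1  0
Pile A: G(26) = 0.
Pile B: G(22) = 1.
Combined Grundy value = 0 ⊕ 1 = 1.

1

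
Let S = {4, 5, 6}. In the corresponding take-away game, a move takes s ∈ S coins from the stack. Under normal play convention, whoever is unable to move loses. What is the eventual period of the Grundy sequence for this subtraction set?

n :  0  1  2  3  4  5  6  7  8  9 10 11 12 13 14 15 16 17 18 19 20 21
G :  0  0  0  0  1  1  1  1  2  2  0  0  0  0  1  1  1  1  2  2  0  0
G(n+10) = G(n) holds for n = 0,…,5 (a full window of length max(S) = 6), so the sequence is purely periodic with period 10.

10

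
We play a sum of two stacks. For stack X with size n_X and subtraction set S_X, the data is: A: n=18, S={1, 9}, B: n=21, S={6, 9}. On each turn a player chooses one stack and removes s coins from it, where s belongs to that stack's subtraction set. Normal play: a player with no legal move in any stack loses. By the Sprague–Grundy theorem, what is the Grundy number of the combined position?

Stack A, S = {1, 9}:
G(0) = 0
G(1) = mex{0} = 1
G(2) = mex{1} = 0
G(3) = mex{0} = 1
G(4) = mex{1} = 0
G(5) = mex{0} = 1
G(6) = mex{1} = 0
G(7) = mex{0} = 1
G(8) = mex{1} = 0
G(9) = mex{0,0} = 1
G(10) = mex{1,1} = 0
G(11) = mex{0,0} = 1
G(12) = mex{1,1} = 0
G(13) = mex{0,0} = 1
G(14) = mex{1,1} = 0
G(15) = mex{0,0} = 1
G(16) = mex{1,1} = 0
G(17) = mex{0,0} = 1
G(18) = mex{1,1} = 0
G_A(18) = 0.
Stack B, S = {6, 9}:
n :  0  1  2  3  4  5  6  7  8  9 10 11 12 13 14 15 16 17 18 19 20 21
G :  0  0  0  0  0  0  1  1  1  1  1  1  2  2  2  0  0  0  0  0  0  1
G_B(21) = 1.
Combined Grundy value = 0 ⊕ 1 = 1.

1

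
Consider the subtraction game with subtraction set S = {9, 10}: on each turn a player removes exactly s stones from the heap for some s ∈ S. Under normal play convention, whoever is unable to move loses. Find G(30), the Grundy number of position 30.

n :  0  1  2  3  4  5  6  7  8  9 10 11 12 13 14 15 16 17 18 19 20 21 22 23 24 25 26 27 28 29 30
G :  0  0  0  0  0  0  0  0  0  1  1  1  1  1  1  1  1  1  2  0  0  0  0  0  0  0  0  0  1  1  1

1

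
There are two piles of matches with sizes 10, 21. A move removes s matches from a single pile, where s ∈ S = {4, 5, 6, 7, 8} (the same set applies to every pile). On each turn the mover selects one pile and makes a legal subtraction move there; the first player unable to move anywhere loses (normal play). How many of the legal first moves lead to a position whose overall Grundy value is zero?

All piles use S = {4, 5, 6, 7, 8}:
G(0) = 0
G(1) = mex{} = 0
G(2) = mex{} = 0
G(3) = mex{} = 0
G(4) = mex{0} = 1
G(5) = mex{0,0} = 1
G(6) = mex{0,0,0} = 1
G(7) = mex{0,0,0,0} = 1
G(8) = mex{1,0,0,0,0} = 2
G(9) = mex{1,1,0,0,0} = 2
G(10) = mex{1,1,1,0,0} = 2
G(11) = mex{1,1,1,1,0} = 2
G(12) = mex{2,1,1,1,1} = 0
G(13) = mex{2,2,1,1,1} = 0
G(14) = mex{2,2,2,1,1} = 0
G(15) = mex{2,2,2,2,1} = 0
G(16) = mex{0,2,2,2,2} = 1
G(17) = mex{0,0,2,2,2} = 1
G(18) = mex{0,0,0,2,2} = 1
G(19) = mex{0,0,0,0,2} = 1
G(20) = mex{1,0,0,0,0} = 2
G(21) = mex{1,1,0,0,0} = 2
Pile A: G(10) = 2.
Pile B: G(21) = 2.
Combined Grundy value = 2 ⊕ 2 = 0.
A winning move leaves total XOR = 0, i.e. changes one component's Grundy value g to g ⊕ X where X is the current total.
Pile A: target g' = 2⊕0 = 2, but every legal move changes the Grundy value (mex property), so 0 moves.
Pile B: target g' = 2⊕0 = 2, but every legal move changes the Grundy value (mex property), so 0 moves.

0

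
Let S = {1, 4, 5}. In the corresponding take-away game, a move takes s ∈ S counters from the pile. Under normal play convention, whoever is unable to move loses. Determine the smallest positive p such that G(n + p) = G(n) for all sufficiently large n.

8

G(0) = 0
G(1) = mex{0} = 1
G(2) = mex{1} = 0
G(3) = mex{0} = 1
G(4) = mex{1,0} = 2
G(5) = mex{2,1,0} = 3
G(6) = mex{3,0,1} = 2
G(7) = mex{2,1,0} = 3
G(8) = mex{3,2,1} = 0
G(9) = mex{0,3,2} = 1
G(10) = mex{1,2,3} = 0
G(11) = mex{0,3,2} = 1
G(12) = mex{1,0,3} = 2
G(13) = mex{2,1,0} = 3
G(14) = mex{3,0,1} = 2
G(15) = mex{2,1,0} = 3
G(16) = mex{3,2,1} = 0
G(17) = mex{0,3,2} = 1
G(n+8) = G(n) holds for n = 0,…,4 (a full window of length max(S) = 5), so the sequence is purely periodic with period 8.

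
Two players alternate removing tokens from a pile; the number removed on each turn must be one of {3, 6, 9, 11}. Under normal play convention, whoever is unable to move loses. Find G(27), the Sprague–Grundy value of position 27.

4

n :  0  1  2  3  4  5  6  7  8  9 10 11 12 13 14 15 16 17 18 19 20 21 22 23 24 25 26 27
G :  0  0  0  1  1  1  2  2  2  3  3  3  4  4  0  0  0  1  1  1  2  2  2  3  3  3  4  4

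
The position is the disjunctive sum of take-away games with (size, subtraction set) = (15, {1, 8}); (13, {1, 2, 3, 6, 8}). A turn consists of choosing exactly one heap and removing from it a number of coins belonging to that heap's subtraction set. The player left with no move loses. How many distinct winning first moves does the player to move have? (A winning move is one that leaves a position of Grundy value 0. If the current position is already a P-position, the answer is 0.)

0

Heap A, S = {1, 8}:
G(0) = 0
G(1) = mex{0} = 1
G(2) = mex{1} = 0
G(3) = mex{0} = 1
G(4) = mex{1} = 0
G(5) = mex{0} = 1
G(6) = mex{1} = 0
G(7) = mex{0} = 1
G(8) = mex{1,0} = 2
G(9) = mex{2,1} = 0
G(10) = mex{0,0} = 1
G(11) = mex{1,1} = 0
G(12) = mex{0,0} = 1
G(13) = mex{1,1} = 0
G(14) = mex{0,0} = 1
G(15) = mex{1,1} = 0
G_A(15) = 0.
Heap B, S = {1, 2, 3, 6, 8}:
n :  0  1  2  3  4  5  6  7  8  9 10 11 12 13
G :  0  1  2  3  0  1  2  3  4  0  1  2  3  0
G_B(13) = 0.
Combined Grundy value = 0 ⊕ 0 = 0.
A winning move leaves total XOR = 0, i.e. changes one component's Grundy value g to g ⊕ X where X is the current total.
Heap A: target g' = 0⊕0 = 0, but every legal move changes the Grundy value (mex property), so 0 moves.
Heap B: target g' = 0⊕0 = 0, but every legal move changes the Grundy value (mex property), so 0 moves.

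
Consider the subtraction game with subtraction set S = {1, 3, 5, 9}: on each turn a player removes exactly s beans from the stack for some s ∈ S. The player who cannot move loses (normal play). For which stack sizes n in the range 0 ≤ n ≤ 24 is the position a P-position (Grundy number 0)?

0, 2, 4, 6, 8, 10, 12, 14, 16, 18, 20, 22, 24

G(0) = 0
G(1) = mex{0} = 1
G(2) = mex{1} = 0
G(3) = mex{0,0} = 1
G(4) = mex{1,1} = 0
G(5) = mex{0,0,0} = 1
G(6) = mex{1,1,1} = 0
G(7) = mex{0,0,0} = 1
G(8) = mex{1,1,1} = 0
G(9) = mex{0,0,0,0} = 1
G(10) = mex{1,1,1,1} = 0
G(11) = mex{0,0,0,0} = 1
G(12) = mex{1,1,1,1} = 0
G(13) = mex{0,0,0,0} = 1
G(14) = mex{1,1,1,1} = 0
G(15) = mex{0,0,0,0} = 1
G(16) = mex{1,1,1,1} = 0
G(17) = mex{0,0,0,0} = 1
G(18) = mex{1,1,1,1} = 0
G(19) = mex{0,0,0,0} = 1
G(20) = mex{1,1,1,1} = 0
G(21) = mex{0,0,0,0} = 1
G(22) = mex{1,1,1,1} = 0
G(23) = mex{0,0,0,0} = 1
G(24) = mex{1,1,1,1} = 0
P-positions are exactly the n with G(n) = 0.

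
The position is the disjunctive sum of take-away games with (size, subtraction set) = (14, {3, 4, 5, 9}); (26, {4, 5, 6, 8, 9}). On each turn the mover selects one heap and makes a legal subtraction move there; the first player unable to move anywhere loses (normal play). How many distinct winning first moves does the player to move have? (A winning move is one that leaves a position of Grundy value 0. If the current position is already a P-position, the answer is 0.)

0

Heap A, S = {3, 4, 5, 9}:
G(0) = 0
G(1) = mex{} = 0
G(2) = mex{} = 0
G(3) = mex{0} = 1
G(4) = mex{0,0} = 1
G(5) = mex{0,0,0} = 1
G(6) = mex{1,0,0} = 2
G(7) = mex{1,1,0} = 2
G(8) = mex{1,1,1} = 0
G(9) = mex{2,1,1,0} = 3
G(10) = mex{2,2,1,0} = 3
G(11) = mex{0,2,2,0} = 1
G(12) = mex{3,0,2,1} = 4
G(13) = mex{3,3,0,1} = 2
G(14) = mex{1,3,3,1} = 0
G_A(14) = 0.
Heap B, S = {4, 5, 6, 8, 9}:
n :  0  1  2  3  4  5  6  7  8  9 10 11 12 13 14 15 16 17 18 19 20 21 22 23 24 25 26
G :  0  0  0  0  1  1  1  1  2  2  2  2  3  0  0  0  0  1  1  1  1  2  2  2  2  3  0
G_B(26) = 0.
Combined Grundy value = 0 ⊕ 0 = 0.
A winning move leaves total XOR = 0, i.e. changes one component's Grundy value g to g ⊕ X where X is the current total.
Heap A: target g' = 0⊕0 = 0, but every legal move changes the Grundy value (mex property), so 0 moves.
Heap B: target g' = 0⊕0 = 0, but every legal move changes the Grundy value (mex property), so 0 moves.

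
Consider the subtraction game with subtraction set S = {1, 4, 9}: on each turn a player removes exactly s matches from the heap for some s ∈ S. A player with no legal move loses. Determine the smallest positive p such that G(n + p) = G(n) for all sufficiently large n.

n :  0  1  2  3  4  5  6  7  8  9 10 11 12 13 14 15
G :  0  1  0  1  2  0  1  0  1  2  0  1  0  1  2  0
G(n+5) = G(n) holds for n = 0,…,8 (a full window of length max(S) = 9), so the sequence is purely periodic with period 5.

5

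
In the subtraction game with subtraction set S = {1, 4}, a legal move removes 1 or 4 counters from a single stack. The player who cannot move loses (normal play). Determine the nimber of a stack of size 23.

1

G(0) = 0
G(1) = mex{0} = 1
G(2) = mex{1} = 0
G(3) = mex{0} = 1
G(4) = mex{1,0} = 2
G(5) = mex{2,1} = 0
G(6) = mex{0,0} = 1
G(7) = mex{1,1} = 0
G(8) = mex{0,2} = 1
G(9) = mex{1,0} = 2
G(10) = mex{2,1} = 0
G(11) = mex{0,0} = 1
G(12) = mex{1,1} = 0
G(13) = mex{0,2} = 1
G(14) = mex{1,0} = 2
G(15) = mex{2,1} = 0
G(16) = mex{0,0} = 1
G(17) = mex{1,1} = 0
G(18) = mex{0,2} = 1
G(19) = mex{1,0} = 2
G(20) = mex{2,1} = 0
G(21) = mex{0,0} = 1
G(22) = mex{1,1} = 0
G(23) = mex{0,2} = 1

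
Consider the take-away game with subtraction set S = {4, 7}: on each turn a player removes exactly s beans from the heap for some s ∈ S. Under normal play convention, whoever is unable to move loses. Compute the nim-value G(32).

G(0) = 0
G(1) = mex{} = 0
G(2) = mex{} = 0
G(3) = mex{} = 0
G(4) = mex{0} = 1
G(5) = mex{0} = 1
G(6) = mex{0} = 1
G(7) = mex{0,0} = 1
G(8) = mex{1,0} = 2
G(9) = mex{1,0} = 2
G(10) = mex{1,0} = 2
G(11) = mex{1,1} = 0
G(12) = mex{2,1} = 0
G(13) = mex{2,1} = 0
G(14) = mex{2,1} = 0
G(15) = mex{0,2} = 1
G(16) = mex{0,2} = 1
G(17) = mex{0,2} = 1
G(18) = mex{0,0} = 1
G(19) = mex{1,0} = 2
G(20) = mex{1,0} = 2
G(21) = mex{1,0} = 2
G(22) = mex{1,1} = 0
G(23) = mex{2,1} = 0
G(24) = mex{2,1} = 0
G(25) = mex{2,1} = 0
G(26) = mex{0,2} = 1
G(27) = mex{0,2} = 1
G(28) = mex{0,2} = 1
G(29) = mex{0,0} = 1
G(30) = mex{1,0} = 2
G(31) = mex{1,0} = 2
G(32) = mex{1,0} = 2

2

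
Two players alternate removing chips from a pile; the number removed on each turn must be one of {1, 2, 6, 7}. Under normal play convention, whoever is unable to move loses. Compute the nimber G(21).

n :  0  1  2  3  4  5  6  7  8  9 10 11 12 13 14 15 16 17 18 19 20 21
G :  0  1  2  0  1  2  3  4  0  1  2  0  1  2  3  4  0  1  2  0  1  2

2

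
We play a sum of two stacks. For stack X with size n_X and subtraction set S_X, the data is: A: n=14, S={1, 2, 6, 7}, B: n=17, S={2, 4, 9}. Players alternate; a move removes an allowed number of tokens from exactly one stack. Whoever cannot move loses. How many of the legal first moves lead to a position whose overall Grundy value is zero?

Stack A, S = {1, 2, 6, 7}:
n :  0  1  2  3  4  5  6  7  8  9 10 11 12 13 14
G :  0  1  2  0  1  2  3  4  0  1  2  0  1  2  3
G_A(14) = 3.
Stack B, S = {2, 4, 9}:
G(0) = 0
G(1) = mex{} = 0
G(2) = mex{0} = 1
G(3) = mex{0} = 1
G(4) = mex{1,0} = 2
G(5) = mex{1,0} = 2
G(6) = mex{2,1} = 0
G(7) = mex{2,1} = 0
G(8) = mex{0,2} = 1
G(9) = mex{0,2,0} = 1
G(10) = mex{1,0,0} = 2
G(11) = mex{1,0,1} = 2
G(12) = mex{2,1,1} = 0
G(13) = mex{2,1,2} = 0
G(14) = mex{0,2,2} = 1
G(15) = mex{0,2,0} = 1
G(16) = mex{1,0,0} = 2
G(17) = mex{1,0,1} = 2
G_B(17) = 2.
Combined Grundy value = 3 ⊕ 2 = 1.
A winning move leaves total XOR = 0, i.e. changes one component's Grundy value g to g ⊕ X where X is the current total.
Stack A: need g' = 3⊕1 = 2. Options: 14−1→G=2, 14−2→G=1, 14−6→G=0, 14−7→G=4. Hits: 1.
Stack B: need g' = 2⊕1 = 3. Options: 17−2→G=1, 17−4→G=0, 17−9→G=1. Hits: 0.

1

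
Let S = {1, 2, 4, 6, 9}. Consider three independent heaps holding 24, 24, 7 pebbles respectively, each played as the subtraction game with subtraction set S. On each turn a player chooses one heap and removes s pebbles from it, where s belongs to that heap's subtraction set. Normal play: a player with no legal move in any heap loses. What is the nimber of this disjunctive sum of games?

All heaps use S = {1, 2, 4, 6, 9}:
G(0) = 0
G(1) = mex{0} = 1
G(2) = mex{1,0} = 2
G(3) = mex{2,1} = 0
G(4) = mex{0,2,0} = 1
G(5) = mex{1,0,1} = 2
G(6) = mex{2,1,2,0} = 3
G(7) = mex{3,2,0,1} = 4
G(8) = mex{4,3,1,2} = 0
G(9) = mex{0,4,2,0,0} = 1
G(10) = mex{1,0,3,1,1} = 2
G(11) = mex{2,1,4,2,2} = 0
G(12) = mex{0,2,0,3,0} = 1
G(13) = mex{1,0,1,4,1} = 2
G(14) = mex{2,1,2,0,2} = 3
G(15) = mex{3,2,0,1,3} = 4
G(16) = mex{4,3,1,2,4} = 0
G(17) = mex{0,4,2,0,0} = 1
G(18) = mex{1,0,3,1,1} = 2
G(19) = mex{2,1,4,2,2} = 0
G(20) = mex{0,2,0,3,0} = 1
G(21) = mex{1,0,1,4,1} = 2
G(22) = mex{2,1,2,0,2} = 3
G(23) = mex{3,2,0,1,3} = 4
G(24) = mex{4,3,1,2,4} = 0
Heap A: G(24) = 0.
Heap B: G(24) = 0.
Heap C: G(7) = 4.
Combined Grundy value = 0 ⊕ 0 ⊕ 4 = 4.

4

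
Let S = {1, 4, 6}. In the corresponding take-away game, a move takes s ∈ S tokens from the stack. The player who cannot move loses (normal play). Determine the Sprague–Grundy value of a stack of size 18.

1

G(0) = 0
G(1) = mex{0} = 1
G(2) = mex{1} = 0
G(3) = mex{0} = 1
G(4) = mex{1,0} = 2
G(5) = mex{2,1} = 0
G(6) = mex{0,0,0} = 1
G(7) = mex{1,1,1} = 0
G(8) = mex{0,2,0} = 1
G(9) = mex{1,0,1} = 2
G(10) = mex{2,1,2} = 0
G(11) = mex{0,0,0} = 1
G(12) = mex{1,1,1} = 0
G(13) = mex{0,2,0} = 1
G(14) = mex{1,0,1} = 2
G(15) = mex{2,1,2} = 0
G(16) = mex{0,0,0} = 1
G(17) = mex{1,1,1} = 0
G(18) = mex{0,2,0} = 1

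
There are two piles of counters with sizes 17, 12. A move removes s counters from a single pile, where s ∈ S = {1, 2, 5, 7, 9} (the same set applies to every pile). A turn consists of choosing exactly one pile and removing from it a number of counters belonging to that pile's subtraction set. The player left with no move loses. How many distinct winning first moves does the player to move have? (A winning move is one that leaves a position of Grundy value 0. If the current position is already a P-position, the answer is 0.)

2

All piles use S = {1, 2, 5, 7, 9}:
n :  0  1  2  3  4  5  6  7  8  9 10 11 12 13 14 15 16 17
G :  0  1  2  0  1  2  0  1  2  3  4  5  3  4  0  1  2  0
Pile A: G(17) = 0.
Pile B: G(12) = 3.
Combined Grundy value = 0 ⊕ 3 = 3.
A winning move leaves total XOR = 0, i.e. changes one component's Grundy value g to g ⊕ X where X is the current total.
Pile A: need g' = 0⊕3 = 3. Options: 17−1→G=2, 17−2→G=1, 17−5→G=3, 17−7→G=4, 17−9→G=2. Hits: 1.
Pile B: need g' = 3⊕3 = 0. Options: 12−1→G=5, 12−2→G=4, 12−5→G=1, 12−7→G=2, 12−9→G=0. Hits: 1.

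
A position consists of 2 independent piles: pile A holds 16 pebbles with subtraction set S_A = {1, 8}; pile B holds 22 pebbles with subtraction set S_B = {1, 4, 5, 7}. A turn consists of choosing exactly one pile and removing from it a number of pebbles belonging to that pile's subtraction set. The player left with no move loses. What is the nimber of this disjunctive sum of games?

Pile A, S = {1, 8}:
G(0) = 0
G(1) = mex{0} = 1
G(2) = mex{1} = 0
G(3) = mex{0} = 1
G(4) = mex{1} = 0
G(5) = mex{0} = 1
G(6) = mex{1} = 0
G(7) = mex{0} = 1
G(8) = mex{1,0} = 2
G(9) = mex{2,1} = 0
G(10) = mex{0,0} = 1
G(11) = mex{1,1} = 0
G(12) = mex{0,0} = 1
G(13) = mex{1,1} = 0
G(14) = mex{0,0} = 1
G(15) = mex{1,1} = 0
G(16) = mex{0,2} = 1
G_A(16) = 1.
Pile B, S = {1, 4, 5, 7}:
n :  0  1  2  3  4  5  6  7  8  9 10 11 12 13 14 15 16 17 18 19 20 21 22
G :  0  1  0  1  2  3  2  3  0  1  0  1  2  3  2  3  0  1  0  1  2  3  2
G_B(22) = 2.
Combined Grundy value = 1 ⊕ 2 = 3.

3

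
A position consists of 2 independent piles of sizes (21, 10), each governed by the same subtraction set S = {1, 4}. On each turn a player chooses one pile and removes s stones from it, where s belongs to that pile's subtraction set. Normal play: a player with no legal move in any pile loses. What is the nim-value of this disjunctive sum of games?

All piles use S = {1, 4}:
G(0) = 0
G(1) = mex{0} = 1
G(2) = mex{1} = 0
G(3) = mex{0} = 1
G(4) = mex{1,0} = 2
G(5) = mex{2,1} = 0
G(6) = mex{0,0} = 1
G(7) = mex{1,1} = 0
G(8) = mex{0,2} = 1
G(9) = mex{1,0} = 2
G(10) = mex{2,1} = 0
G(11) = mex{0,0} = 1
G(12) = mex{1,1} = 0
G(13) = mex{0,2} = 1
G(14) = mex{1,0} = 2
G(15) = mex{2,1} = 0
G(16) = mex{0,0} = 1
G(17) = mex{1,1} = 0
G(18) = mex{0,2} = 1
G(19) = mex{1,0} = 2
G(20) = mex{2,1} = 0
G(21) = mex{0,0} = 1
Pile A: G(21) = 1.
Pile B: G(10) = 0.
Combined Grundy value = 1 ⊕ 0 = 1.

1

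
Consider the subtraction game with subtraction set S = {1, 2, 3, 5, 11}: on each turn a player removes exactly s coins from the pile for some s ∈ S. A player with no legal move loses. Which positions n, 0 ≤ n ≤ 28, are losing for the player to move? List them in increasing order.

G(0) = 0
G(1) = mex{0} = 1
G(2) = mex{1,0} = 2
G(3) = mex{2,1,0} = 3
G(4) = mex{3,2,1} = 0
G(5) = mex{0,3,2,0} = 1
G(6) = mex{1,0,3,1} = 2
G(7) = mex{2,1,0,2} = 3
G(8) = mex{3,2,1,3} = 0
G(9) = mex{0,3,2,0} = 1
G(10) = mex{1,0,3,1} = 2
G(11) = mex{2,1,0,2,0} = 3
G(12) = mex{3,2,1,3,1} = 0
G(13) = mex{0,3,2,0,2} = 1
G(14) = mex{1,0,3,1,3} = 2
G(15) = mex{2,1,0,2,0} = 3
G(16) = mex{3,2,1,3,1} = 0
G(17) = mex{0,3,2,0,2} = 1
G(18) = mex{1,0,3,1,3} = 2
G(19) = mex{2,1,0,2,0} = 3
G(20) = mex{3,2,1,3,1} = 0
G(21) = mex{0,3,2,0,2} = 1
G(22) = mex{1,0,3,1,3} = 2
G(23) = mex{2,1,0,2,0} = 3
G(24) = mex{3,2,1,3,1} = 0
G(25) = mex{0,3,2,0,2} = 1
G(26) = mex{1,0,3,1,3} = 2
G(27) = mex{2,1,0,2,0} = 3
G(28) = mex{3,2,1,3,1} = 0
P-positions are exactly the n with G(n) = 0.

0, 4, 8, 12, 16, 20, 24, 28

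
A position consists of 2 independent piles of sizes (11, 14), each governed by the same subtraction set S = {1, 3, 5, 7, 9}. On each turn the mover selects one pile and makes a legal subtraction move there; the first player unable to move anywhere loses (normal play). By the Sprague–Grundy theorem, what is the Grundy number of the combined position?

1

All piles use S = {1, 3, 5, 7, 9}:
G(0) = 0
G(1) = mex{0} = 1
G(2) = mex{1} = 0
G(3) = mex{0,0} = 1
G(4) = mex{1,1} = 0
G(5) = mex{0,0,0} = 1
G(6) = mex{1,1,1} = 0
G(7) = mex{0,0,0,0} = 1
G(8) = mex{1,1,1,1} = 0
G(9) = mex{0,0,0,0,0} = 1
G(10) = mex{1,1,1,1,1} = 0
G(11) = mex{0,0,0,0,0} = 1
G(12) = mex{1,1,1,1,1} = 0
G(13) = mex{0,0,0,0,0} = 1
G(14) = mex{1,1,1,1,1} = 0
Pile A: G(11) = 1.
Pile B: G(14) = 0.
Combined Grundy value = 1 ⊕ 0 = 1.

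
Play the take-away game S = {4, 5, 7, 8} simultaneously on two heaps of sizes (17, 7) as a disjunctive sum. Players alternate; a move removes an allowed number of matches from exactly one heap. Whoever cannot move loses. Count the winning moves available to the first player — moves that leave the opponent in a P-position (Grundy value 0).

All heaps use S = {4, 5, 7, 8}:
n :  0  1  2  3  4  5  6  7  8  9 10 11 12 13 14 15 16 17
G :  0  0  0  0  1  1  1  1  2  2  2  2  0  0  0  0  1  1
Heap A: G(17) = 1.
Heap B: G(7) = 1.
Combined Grundy value = 1 ⊕ 1 = 0.
A winning move leaves total XOR = 0, i.e. changes one component's Grundy value g to g ⊕ X where X is the current total.
Heap A: target g' = 1⊕0 = 1, but every legal move changes the Grundy value (mex property), so 0 moves.
Heap B: target g' = 1⊕0 = 1, but every legal move changes the Grundy value (mex property), so 0 moves.

0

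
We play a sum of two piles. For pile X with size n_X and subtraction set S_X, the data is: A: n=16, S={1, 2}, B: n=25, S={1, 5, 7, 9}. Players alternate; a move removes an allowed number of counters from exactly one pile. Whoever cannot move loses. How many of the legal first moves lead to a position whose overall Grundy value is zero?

0

Pile A, S = {1, 2}:
n :  0  1  2  3  4  5  6  7  8  9 10 11 12 13 14 15 16
G :  0  1  2  0  1  2  0  1  2  0  1  2  0  1  2  0  1
G_A(16) = 1.
Pile B, S = {1, 5, 7, 9}:
n :  0  1  2  3  4  5  6  7  8  9 10 11 12 13 14 15 16 17 18 19 20 21 22 23 24 25
G :  0  1  0  1  0  1  0  1  0  1  0  1  0  1  0  1  0  1  0  1  0  1  0  1  0  1
G_B(25) = 1.
Combined Grundy value = 1 ⊕ 1 = 0.
A winning move leaves total XOR = 0, i.e. changes one component's Grundy value g to g ⊕ X where X is the current total.
Pile A: target g' = 1⊕0 = 1, but every legal move changes the Grundy value (mex property), so 0 moves.
Pile B: target g' = 1⊕0 = 1, but every legal move changes the Grundy value (mex property), so 0 moves.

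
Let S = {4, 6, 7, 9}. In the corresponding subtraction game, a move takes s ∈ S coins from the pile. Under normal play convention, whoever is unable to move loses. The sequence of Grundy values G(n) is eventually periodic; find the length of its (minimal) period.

13

n :  0  1  2  3  4  5  6  7  8  9 10 11 12 13 14 15 16 17 18 19 20 21 22 23 24 25 26 27
G :  0  0  0  0  1  1  1  1  2  2  2  2  3  0  0  0  0  1  1  1  1  2  2  2  2  3  0  0
G(n+13) = G(n) holds for n = 0,…,8 (a full window of length max(S) = 9), so the sequence is purely periodic with period 13.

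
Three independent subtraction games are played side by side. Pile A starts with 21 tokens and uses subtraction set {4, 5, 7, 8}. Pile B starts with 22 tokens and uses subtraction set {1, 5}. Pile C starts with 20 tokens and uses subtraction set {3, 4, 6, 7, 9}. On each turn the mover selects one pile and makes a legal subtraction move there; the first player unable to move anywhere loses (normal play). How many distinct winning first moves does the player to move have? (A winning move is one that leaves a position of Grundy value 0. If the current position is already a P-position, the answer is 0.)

Pile A, S = {4, 5, 7, 8}:
n :  0  1  2  3  4  5  6  7  8  9 10 11 12 13 14 15 16 17 18 19 20 21
G :  0  0  0  0  1  1  1  1  2  2  2  2  0  0  0  0  1  1  1  1  2  2
G_A(21) = 2.
Pile B, S = {1, 5}:
G(0) = 0
G(1) = mex{0} = 1
G(2) = mex{1} = 0
G(3) = mex{0} = 1
G(4) = mex{1} = 0
G(5) = mex{0,0} = 1
G(6) = mex{1,1} = 0
G(7) = mex{0,0} = 1
G(8) = mex{1,1} = 0
G(9) = mex{0,0} = 1
G(10) = mex{1,1} = 0
G(11) = mex{0,0} = 1
G(12) = mex{1,1} = 0
G(13) = mex{0,0} = 1
G(14) = mex{1,1} = 0
G(15) = mex{0,0} = 1
G(16) = mex{1,1} = 0
G(17) = mex{0,0} = 1
G(18) = mex{1,1} = 0
G(19) = mex{0,0} = 1
G(20) = mex{1,1} = 0
G(21) = mex{0,0} = 1
G(22) = mex{1,1} = 0
G_B(22) = 0.
Pile C, S = {3, 4, 6, 7, 9}:
n :  0  1  2  3  4  5  6  7  8  9 10 11 12 13 14 15 16 17 18 19 20
G :  0  0  0  1  1  1  2  2  2  3  3  3  0  0  0  1  1  1  2  2  2
G_C(20) = 2.
Combined Grundy value = 2 ⊕ 0 ⊕ 2 = 0.
A winning move leaves total XOR = 0, i.e. changes one component's Grundy value g to g ⊕ X where X is the current total.
Pile A: target g' = 2⊕0 = 2, but every legal move changes the Grundy value (mex property), so 0 moves.
Pile B: target g' = 0⊕0 = 0, but every legal move changes the Grundy value (mex property), so 0 moves.
Pile C: target g' = 2⊕0 = 2, but every legal move changes the Grundy value (mex property), so 0 moves.

0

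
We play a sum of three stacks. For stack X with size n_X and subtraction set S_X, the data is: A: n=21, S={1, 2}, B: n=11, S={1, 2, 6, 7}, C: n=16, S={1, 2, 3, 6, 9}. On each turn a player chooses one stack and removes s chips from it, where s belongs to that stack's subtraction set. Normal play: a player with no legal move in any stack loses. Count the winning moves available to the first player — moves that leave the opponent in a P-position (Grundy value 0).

Stack A, S = {1, 2}:
n :  0  1  2  3  4  5  6  7  8  9 10 11 12 13 14 15 16 17 18 19 20 21
G :  0  1  2  0  1  2  0  1  2  0  1  2  0  1  2  0  1  2  0  1  2  0
G_A(21) = 0.
Stack B, S = {1, 2, 6, 7}:
n :  0  1  2  3  4  5  6  7  8  9 10 11
G :  0  1  2  0  1  2  3  4  0  1  2  0
G_B(11) = 0.
Stack C, S = {1, 2, 3, 6, 9}:
G(0) = 0
G(1) = mex{0} = 1
G(2) = mex{1,0} = 2
G(3) = mex{2,1,0} = 3
G(4) = mex{3,2,1} = 0
G(5) = mex{0,3,2} = 1
G(6) = mex{1,0,3,0} = 2
G(7) = mex{2,1,0,1} = 3
G(8) = mex{3,2,1,2} = 0
G(9) = mex{0,3,2,3,0} = 1
G(10) = mex{1,0,3,0,1} = 2
G(11) = mex{2,1,0,1,2} = 3
G(12) = mex{3,2,1,2,3} = 0
G(13) = mex{0,3,2,3,0} = 1
G(14) = mex{1,0,3,0,1} = 2
G(15) = mex{2,1,0,1,2} = 3
G(16) = mex{3,2,1,2,3} = 0
G_C(16) = 0.
Combined Grundy value = 0 ⊕ 0 ⊕ 0 = 0.
A winning move leaves total XOR = 0, i.e. changes one component's Grundy value g to g ⊕ X where X is the current total.
Stack A: target g' = 0⊕0 = 0, but every legal move changes the Grundy value (mex property), so 0 moves.
Stack B: target g' = 0⊕0 = 0, but every legal move changes the Grundy value (mex property), so 0 moves.
Stack C: target g' = 0⊕0 = 0, but every legal move changes the Grundy value (mex property), so 0 moves.

0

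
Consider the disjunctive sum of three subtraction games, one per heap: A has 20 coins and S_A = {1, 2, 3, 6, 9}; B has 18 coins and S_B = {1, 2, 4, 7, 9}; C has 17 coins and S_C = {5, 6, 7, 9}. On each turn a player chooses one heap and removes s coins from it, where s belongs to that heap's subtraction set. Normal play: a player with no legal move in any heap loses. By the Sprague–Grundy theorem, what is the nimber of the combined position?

Heap A, S = {1, 2, 3, 6, 9}:
n :  0  1  2  3  4  5  6  7  8  9 10 11 12 13 14 15 16 17 18 19 20
G :  0  1  2  3  0  1  2  3  0  1  2  3  0  1  2  3  0  1  2  3  0
G_A(20) = 0.
Heap B, S = {1, 2, 4, 7, 9}:
G(0) = 0
G(1) = mex{0} = 1
G(2) = mex{1,0} = 2
G(3) = mex{2,1} = 0
G(4) = mex{0,2,0} = 1
G(5) = mex{1,0,1} = 2
G(6) = mex{2,1,2} = 0
G(7) = mex{0,2,0,0} = 1
G(8) = mex{1,0,1,1} = 2
G(9) = mex{2,1,2,2,0} = 3
G(10) = mex{3,2,0,0,1} = 4
G(11) = mex{4,3,1,1,2} = 0
G(12) = mex{0,4,2,2,0} = 1
G(13) = mex{1,0,3,0,1} = 2
G(14) = mex{2,1,4,1,2} = 0
G(15) = mex{0,2,0,2,0} = 1
G(16) = mex{1,0,1,3,1} = 2
G(17) = mex{2,1,2,4,2} = 0
G(18) = mex{0,2,0,0,3} = 1
G_B(18) = 1.
Heap C, S = {5, 6, 7, 9}:
n :  0  1  2  3  4  5  6  7  8  9 10 11 12 13 14 15 16 17
G :  0  0  0  0  0  1  1  1  1  1  2  2  2  2  0  0  0  0
G_C(17) = 0.
Combined Grundy value = 0 ⊕ 1 ⊕ 0 = 1.

1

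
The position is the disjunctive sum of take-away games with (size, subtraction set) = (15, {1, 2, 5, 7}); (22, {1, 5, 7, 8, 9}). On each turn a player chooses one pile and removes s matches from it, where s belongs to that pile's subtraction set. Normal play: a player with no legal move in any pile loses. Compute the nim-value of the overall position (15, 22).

0

Pile A, S = {1, 2, 5, 7}:
G(0) = 0
G(1) = mex{0} = 1
G(2) = mex{1,0} = 2
G(3) = mex{2,1} = 0
G(4) = mex{0,2} = 1
G(5) = mex{1,0,0} = 2
G(6) = mex{2,1,1} = 0
G(7) = mex{0,2,2,0} = 1
G(8) = mex{1,0,0,1} = 2
G(9) = mex{2,1,1,2} = 0
G(10) = mex{0,2,2,0} = 1
G(11) = mex{1,0,0,1} = 2
G(12) = mex{2,1,1,2} = 0
G(13) = mex{0,2,2,0} = 1
G(14) = mex{1,0,0,1} = 2
G(15) = mex{2,1,1,2} = 0
G_A(15) = 0.
Pile B, S = {1, 5, 7, 8, 9}:
G(0) = 0
G(1) = mex{0} = 1
G(2) = mex{1} = 0
G(3) = mex{0} = 1
G(4) = mex{1} = 0
G(5) = mex{0,0} = 1
G(6) = mex{1,1} = 0
G(7) = mex{0,0,0} = 1
G(8) = mex{1,1,1,0} = 2
G(9) = mex{2,0,0,1,0} = 3
G(10) = mex{3,1,1,0,1} = 2
G(11) = mex{2,0,0,1,0} = 3
G(12) = mex{3,1,1,0,1} = 2
G(13) = mex{2,2,0,1,0} = 3
G(14) = mex{3,3,1,0,1} = 2
G(15) = mex{2,2,2,1,0} = 3
G(16) = mex{3,3,3,2,1} = 0
G(17) = mex{0,2,2,3,2} = 1
G(18) = mex{1,3,3,2,3} = 0
G(19) = mex{0,2,2,3,2} = 1
G(20) = mex{1,3,3,2,3} = 0
G(21) = mex{0,0,2,3,2} = 1
G(22) = mex{1,1,3,2,3} = 0
G_B(22) = 0.
Combined Grundy value = 0 ⊕ 0 = 0.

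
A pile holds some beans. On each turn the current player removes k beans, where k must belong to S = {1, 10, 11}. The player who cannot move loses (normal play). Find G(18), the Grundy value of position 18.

2

n :  0  1  2  3  4  5  6  7  8  9 10 11 12 13 14 15 16 17 18
G :  0  1  0  1  0  1  0  1  0  1  2  3  2  3  2  3  2  3  2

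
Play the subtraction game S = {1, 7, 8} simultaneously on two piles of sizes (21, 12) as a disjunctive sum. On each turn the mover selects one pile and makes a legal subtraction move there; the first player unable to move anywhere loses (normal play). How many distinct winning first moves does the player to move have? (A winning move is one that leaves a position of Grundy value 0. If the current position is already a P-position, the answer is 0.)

All piles use S = {1, 7, 8}:
G(0) = 0
G(1) = mex{0} = 1
G(2) = mex{1} = 0
G(3) = mex{0} = 1
G(4) = mex{1} = 0
G(5) = mex{0} = 1
G(6) = mex{1} = 0
G(7) = mex{0,0} = 1
G(8) = mex{1,1,0} = 2
G(9) = mex{2,0,1} = 3
G(10) = mex{3,1,0} = 2
G(11) = mex{2,0,1} = 3
G(12) = mex{3,1,0} = 2
G(13) = mex{2,0,1} = 3
G(14) = mex{3,1,0} = 2
G(15) = mex{2,2,1} = 0
G(16) = mex{0,3,2} = 1
G(17) = mex{1,2,3} = 0
G(18) = mex{0,3,2} = 1
G(19) = mex{1,2,3} = 0
G(20) = mex{0,3,2} = 1
G(21) = mex{1,2,3} = 0
Pile A: G(21) = 0.
Pile B: G(12) = 2.
Combined Grundy value = 0 ⊕ 2 = 2.
A winning move leaves total XOR = 0, i.e. changes one component's Grundy value g to g ⊕ X where X is the current total.
Pile A: need g' = 0⊕2 = 2. Options: 21−1→G=1, 21−7→G=2, 21−8→G=3. Hits: 1.
Pile B: need g' = 2⊕2 = 0. Options: 12−1→G=3, 12−7→G=1, 12−8→G=0. Hits: 1.

2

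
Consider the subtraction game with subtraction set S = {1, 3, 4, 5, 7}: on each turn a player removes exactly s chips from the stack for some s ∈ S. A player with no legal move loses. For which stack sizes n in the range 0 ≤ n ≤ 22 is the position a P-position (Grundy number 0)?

n :  0  1  2  3  4  5  6  7  8  9 10 11 12 13 14 15 16 17 18 19 20 21 22
G :  0  1  0  1  2  3  2  3  0  1  0  1  2  3  2  3  0  1  0  1  2  3  2
P-positions are exactly the n with G(n) = 0.

0, 2, 8, 10, 16, 18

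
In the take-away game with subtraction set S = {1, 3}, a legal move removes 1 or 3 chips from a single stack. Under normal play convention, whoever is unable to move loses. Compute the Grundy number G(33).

1

n :  0  1  2  3  4  5  6  7  8  9 10 11 12 13 14 15 16 17 18 19 20 21 22 23 24 25 26 27 28 29 30 31 32 33
G :  0  1  0  1  0  1  0  1  0  1  0  1  0  1  0  1  0  1  0  1  0  1  0  1  0  1  0  1  0  1  0  1  0  1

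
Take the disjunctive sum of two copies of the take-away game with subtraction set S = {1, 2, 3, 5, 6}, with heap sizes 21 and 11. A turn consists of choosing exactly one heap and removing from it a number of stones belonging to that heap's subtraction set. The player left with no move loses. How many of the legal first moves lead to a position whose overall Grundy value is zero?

All heaps use S = {1, 2, 3, 5, 6}:
G(0) = 0
G(1) = mex{0} = 1
G(2) = mex{1,0} = 2
G(3) = mex{2,1,0} = 3
G(4) = mex{3,2,1} = 0
G(5) = mex{0,3,2,0} = 1
G(6) = mex{1,0,3,1,0} = 2
G(7) = mex{2,1,0,2,1} = 3
G(8) = mex{3,2,1,3,2} = 0
G(9) = mex{0,3,2,0,3} = 1
G(10) = mex{1,0,3,1,0} = 2
G(11) = mex{2,1,0,2,1} = 3
G(12) = mex{3,2,1,3,2} = 0
G(13) = mex{0,3,2,0,3} = 1
G(14) = mex{1,0,3,1,0} = 2
G(15) = mex{2,1,0,2,1} = 3
G(16) = mex{3,2,1,3,2} = 0
G(17) = mex{0,3,2,0,3} = 1
G(18) = mex{1,0,3,1,0} = 2
G(19) = mex{2,1,0,2,1} = 3
G(20) = mex{3,2,1,3,2} = 0
G(21) = mex{0,3,2,0,3} = 1
Heap A: G(21) = 1.
Heap B: G(11) = 3.
Combined Grundy value = 1 ⊕ 3 = 2.
A winning move leaves total XOR = 0, i.e. changes one component's Grundy value g to g ⊕ X where X is the current total.
Heap A: need g' = 1⊕2 = 3. Options: 21−1→G=0, 21−2→G=3, 21−3→G=2, 21−5→G=0, 21−6→G=3. Hits: 2.
Heap B: need g' = 3⊕2 = 1. Options: 11−1→G=2, 11−2→G=1, 11−3→G=0, 11−5→G=2, 11−6→G=1. Hits: 2.

4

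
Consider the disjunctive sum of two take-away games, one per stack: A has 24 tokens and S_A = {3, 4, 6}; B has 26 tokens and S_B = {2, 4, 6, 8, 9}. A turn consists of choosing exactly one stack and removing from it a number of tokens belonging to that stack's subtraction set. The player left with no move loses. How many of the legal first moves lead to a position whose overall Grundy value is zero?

Stack A, S = {3, 4, 6}:
n :  0  1  2  3  4  5  6  7  8  9 10 11 12 13 14 15 16 17 18 19 20 21 22 23 24
G :  0  0  0  1  1  1  2  2  2  0  0  0  1  1  1  2  2  2  0  0  0  1  1  1  2
G_A(24) = 2.
Stack B, S = {2, 4, 6, 8, 9}:
G(0) = 0
G(1) = mex{} = 0
G(2) = mex{0} = 1
G(3) = mex{0} = 1
G(4) = mex{1,0} = 2
G(5) = mex{1,0} = 2
G(6) = mex{2,1,0} = 3
G(7) = mex{2,1,0} = 3
G(8) = mex{3,2,1,0} = 4
G(9) = mex{3,2,1,0,0} = 4
G(10) = mex{4,3,2,1,0} = 5
G(11) = mex{4,3,2,1,1} = 0
G(12) = mex{5,4,3,2,1} = 0
G(13) = mex{0,4,3,2,2} = 1
G(14) = mex{0,5,4,3,2} = 1
G(15) = mex{1,0,4,3,3} = 2
G(16) = mex{1,0,5,4,3} = 2
G(17) = mex{2,1,0,4,4} = 3
G(18) = mex{2,1,0,5,4} = 3
G(19) = mex{3,2,1,0,5} = 4
G(20) = mex{3,2,1,0,0} = 4
G(21) = mex{4,3,2,1,0} = 5
G(22) = mex{4,3,2,1,1} = 0
G(23) = mex{5,4,3,2,1} = 0
G(24) = mex{0,4,3,2,2} = 1
G(25) = mex{0,5,4,3,2} = 1
G(26) = mex{1,0,4,3,3} = 2
G_B(26) = 2.
Combined Grundy value = 2 ⊕ 2 = 0.
A winning move leaves total XOR = 0, i.e. changes one component's Grundy value g to g ⊕ X where X is the current total.
Stack A: target g' = 2⊕0 = 2, but every legal move changes the Grundy value (mex property), so 0 moves.
Stack B: target g' = 2⊕0 = 2, but every legal move changes the Grundy value (mex property), so 0 moves.

0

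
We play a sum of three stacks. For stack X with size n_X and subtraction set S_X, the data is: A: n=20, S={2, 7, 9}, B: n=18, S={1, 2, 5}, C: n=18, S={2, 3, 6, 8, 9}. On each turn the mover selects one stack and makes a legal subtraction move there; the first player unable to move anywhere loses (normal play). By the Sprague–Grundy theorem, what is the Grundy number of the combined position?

Stack A, S = {2, 7, 9}:
G(0) = 0
G(1) = mex{} = 0
G(2) = mex{0} = 1
G(3) = mex{0} = 1
G(4) = mex{1} = 0
G(5) = mex{1} = 0
G(6) = mex{0} = 1
G(7) = mex{0,0} = 1
G(8) = mex{1,0} = 2
G(9) = mex{1,1,0} = 2
G(10) = mex{2,1,0} = 3
G(11) = mex{2,0,1} = 3
G(12) = mex{3,0,1} = 2
G(13) = mex{3,1,0} = 2
G(14) = mex{2,1,0} = 3
G(15) = mex{2,2,1} = 0
G(16) = mex{3,2,1} = 0
G(17) = mex{0,3,2} = 1
G(18) = mex{0,3,2} = 1
G(19) = mex{1,2,3} = 0
G(20) = mex{1,2,3} = 0
G_A(20) = 0.
Stack B, S = {1, 2, 5}:
G(0) = 0
G(1) = mex{0} = 1
G(2) = mex{1,0} = 2
G(3) = mex{2,1} = 0
G(4) = mex{0,2} = 1
G(5) = mex{1,0,0} = 2
G(6) = mex{2,1,1} = 0
G(7) = mex{0,2,2} = 1
G(8) = mex{1,0,0} = 2
G(9) = mex{2,1,1} = 0
G(10) = mex{0,2,2} = 1
G(11) = mex{1,0,0} = 2
G(12) = mex{2,1,1} = 0
G(13) = mex{0,2,2} = 1
G(14) = mex{1,0,0} = 2
G(15) = mex{2,1,1} = 0
G(16) = mex{0,2,2} = 1
G(17) = mex{1,0,0} = 2
G(18) = mex{2,1,1} = 0
G_B(18) = 0.
Stack C, S = {2, 3, 6, 8, 9}:
n :  0  1  2  3  4  5  6  7  8  9 10 11 12 13 14 15 16 17 18
G :  0  0  1  1  2  0  3  1  2  2  3  3  0  4  1  5  0  0  1
G_C(18) = 1.
Combined Grundy value = 0 ⊕ 0 ⊕ 1 = 1.

1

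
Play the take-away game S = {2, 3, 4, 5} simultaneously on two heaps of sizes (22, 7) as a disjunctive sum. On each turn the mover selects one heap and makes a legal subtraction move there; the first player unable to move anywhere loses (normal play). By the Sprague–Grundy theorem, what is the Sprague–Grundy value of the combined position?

0

All heaps use S = {2, 3, 4, 5}:
G(0) = 0
G(1) = mex{} = 0
G(2) = mex{0} = 1
G(3) = mex{0,0} = 1
G(4) = mex{1,0,0} = 2
G(5) = mex{1,1,0,0} = 2
G(6) = mex{2,1,1,0} = 3
G(7) = mex{2,2,1,1} = 0
G(8) = mex{3,2,2,1} = 0
G(9) = mex{0,3,2,2} = 1
G(10) = mex{0,0,3,2} = 1
G(11) = mex{1,0,0,3} = 2
G(12) = mex{1,1,0,0} = 2
G(13) = mex{2,1,1,0} = 3
G(14) = mex{2,2,1,1} = 0
G(15) = mex{3,2,2,1} = 0
G(16) = mex{0,3,2,2} = 1
G(17) = mex{0,0,3,2} = 1
G(18) = mex{1,0,0,3} = 2
G(19) = mex{1,1,0,0} = 2
G(20) = mex{2,1,1,0} = 3
G(21) = mex{2,2,1,1} = 0
G(22) = mex{3,2,2,1} = 0
Heap A: G(22) = 0.
Heap B: G(7) = 0.
Combined Grundy value = 0 ⊕ 0 = 0.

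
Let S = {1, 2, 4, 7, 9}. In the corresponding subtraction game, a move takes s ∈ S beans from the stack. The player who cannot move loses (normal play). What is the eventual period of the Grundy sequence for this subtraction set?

11

n :  0  1  2  3  4  5  6  7  8  9 10 11 12 13 14 15 16 17 18 19 20 21 22 23
G :  0  1  2  0  1  2  0  1  2  3  4  0  1  2  0  1  2  0  1  2  3  4  0  1
G(n+11) = G(n) holds for n = 0,…,8 (a full window of length max(S) = 9), so the sequence is purely periodic with period 11.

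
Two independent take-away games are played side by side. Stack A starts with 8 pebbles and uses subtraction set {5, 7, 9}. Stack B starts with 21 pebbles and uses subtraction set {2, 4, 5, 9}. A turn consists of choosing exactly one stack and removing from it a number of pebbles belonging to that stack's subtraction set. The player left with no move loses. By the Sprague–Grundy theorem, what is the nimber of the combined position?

1

Stack A, S = {5, 7, 9}:
n : 0 1 2 3 4 5 6 7 8
G : 0 0 0 0 0 1 1 1 1
G_A(8) = 1.
Stack B, S = {2, 4, 5, 9}:
G(0) = 0
G(1) = mex{} = 0
G(2) = mex{0} = 1
G(3) = mex{0} = 1
G(4) = mex{1,0} = 2
G(5) = mex{1,0,0} = 2
G(6) = mex{2,1,0} = 3
G(7) = mex{2,1,1} = 0
G(8) = mex{3,2,1} = 0
G(9) = mex{0,2,2,0} = 1
G(10) = mex{0,3,2,0} = 1
G(11) = mex{1,0,3,1} = 2
G(12) = mex{1,0,0,1} = 2
G(13) = mex{2,1,0,2} = 3
G(14) = mex{2,1,1,2} = 0
G(15) = mex{3,2,1,3} = 0
G(16) = mex{0,2,2,0} = 1
G(17) = mex{0,3,2,0} = 1
G(18) = mex{1,0,3,1} = 2
G(19) = mex{1,0,0,1} = 2
G(20) = mex{2,1,0,2} = 3
G(21) = mex{2,1,1,2} = 0
G_B(21) = 0.
Combined Grundy value = 1 ⊕ 0 = 1.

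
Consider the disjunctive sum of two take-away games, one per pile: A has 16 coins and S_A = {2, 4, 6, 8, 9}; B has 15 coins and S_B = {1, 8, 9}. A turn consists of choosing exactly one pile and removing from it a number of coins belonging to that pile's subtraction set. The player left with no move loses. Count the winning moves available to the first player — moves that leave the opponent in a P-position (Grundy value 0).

2

Pile A, S = {2, 4, 6, 8, 9}:
G(0) = 0
G(1) = mex{} = 0
G(2) = mex{0} = 1
G(3) = mex{0} = 1
G(4) = mex{1,0} = 2
G(5) = mex{1,0} = 2
G(6) = mex{2,1,0} = 3
G(7) = mex{2,1,0} = 3
G(8) = mex{3,2,1,0} = 4
G(9) = mex{3,2,1,0,0} = 4
G(10) = mex{4,3,2,1,0} = 5
G(11) = mex{4,3,2,1,1} = 0
G(12) = mex{5,4,3,2,1} = 0
G(13) = mex{0,4,3,2,2} = 1
G(14) = mex{0,5,4,3,2} = 1
G(15) = mex{1,0,4,3,3} = 2
G(16) = mex{1,0,5,4,3} = 2
G_A(16) = 2.
Pile B, S = {1, 8, 9}:
n :  0  1  2  3  4  5  6  7  8  9 10 11 12 13 14 15
G :  0  1  0  1  0  1  0  1  2  3  2  3  2  3  2  3
G_B(15) = 3.
Combined Grundy value = 2 ⊕ 3 = 1.
A winning move leaves total XOR = 0, i.e. changes one component's Grundy value g to g ⊕ X where X is the current total.
Pile A: need g' = 2⊕1 = 3. Options: 16−2→G=1, 16−4→G=0, 16−6→G=5, 16−8→G=4, 16−9→G=3. Hits: 1.
Pile B: need g' = 3⊕1 = 2. Options: 15−1→G=2, 15−8→G=1, 15−9→G=0. Hits: 1.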